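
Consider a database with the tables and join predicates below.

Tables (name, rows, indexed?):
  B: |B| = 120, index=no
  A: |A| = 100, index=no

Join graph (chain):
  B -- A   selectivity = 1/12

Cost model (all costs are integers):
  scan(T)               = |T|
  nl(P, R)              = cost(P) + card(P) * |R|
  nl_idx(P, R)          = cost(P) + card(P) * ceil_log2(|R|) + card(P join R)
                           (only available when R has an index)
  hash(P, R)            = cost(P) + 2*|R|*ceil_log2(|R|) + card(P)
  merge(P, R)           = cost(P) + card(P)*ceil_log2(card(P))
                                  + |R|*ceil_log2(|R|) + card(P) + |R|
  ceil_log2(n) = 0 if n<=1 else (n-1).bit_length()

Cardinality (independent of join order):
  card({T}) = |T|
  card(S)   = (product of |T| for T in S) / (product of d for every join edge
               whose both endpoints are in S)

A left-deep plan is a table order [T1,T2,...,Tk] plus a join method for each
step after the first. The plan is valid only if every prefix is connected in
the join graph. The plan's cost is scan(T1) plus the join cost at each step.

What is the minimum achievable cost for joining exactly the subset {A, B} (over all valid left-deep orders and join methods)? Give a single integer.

1640

Selinger DP over subsets of {A,B}:
  {B}: scan cost=120, card=120
  {A}: scan cost=100, card=100
  {AB}: card=1000; try (A,hash)→1640, (B,merge)→1860, (B,hash)→1880, (A,merge)→1880, (B,nl)→12100, (A,nl)→12120; best=1640 via (A,hash)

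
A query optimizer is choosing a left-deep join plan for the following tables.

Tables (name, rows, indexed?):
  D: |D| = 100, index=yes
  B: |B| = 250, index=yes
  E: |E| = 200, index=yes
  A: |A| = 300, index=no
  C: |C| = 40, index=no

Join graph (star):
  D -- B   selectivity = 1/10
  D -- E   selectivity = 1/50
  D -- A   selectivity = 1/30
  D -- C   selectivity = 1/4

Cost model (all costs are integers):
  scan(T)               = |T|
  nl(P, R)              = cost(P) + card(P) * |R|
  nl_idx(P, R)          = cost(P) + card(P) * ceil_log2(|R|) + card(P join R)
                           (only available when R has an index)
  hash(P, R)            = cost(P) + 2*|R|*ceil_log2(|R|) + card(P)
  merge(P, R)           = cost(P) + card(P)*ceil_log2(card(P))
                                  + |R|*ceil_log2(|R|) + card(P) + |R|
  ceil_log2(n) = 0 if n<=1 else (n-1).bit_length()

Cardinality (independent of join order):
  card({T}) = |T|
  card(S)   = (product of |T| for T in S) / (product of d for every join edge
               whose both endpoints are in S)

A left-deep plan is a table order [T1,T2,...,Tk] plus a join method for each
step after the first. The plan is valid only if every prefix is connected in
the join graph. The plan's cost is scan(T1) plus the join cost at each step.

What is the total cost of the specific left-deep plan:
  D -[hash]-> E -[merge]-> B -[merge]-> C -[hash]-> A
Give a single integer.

step 1: scan D: cost=100, card=100
step 2: join E via hash
    card(P join E) = 100*200/(50) = 400
    cost = 100 + 2*200*8 + 100 = 3400
step 3: join B via merge
    card(P join B) = 400*250/(10) = 10000
    cost = 3400 + 400*9 + 250*8 + 400 + 250 = 9650
step 4: join C via merge
    card(P join C) = 10000*40/(4) = 100000
    cost = 9650 + 10000*14 + 40*6 + 10000 + 40 = 159930
step 5: join A via hash
    card(P join A) = 100000*300/(30) = 1000000
    cost = 159930 + 2*300*9 + 100000 = 265330

265330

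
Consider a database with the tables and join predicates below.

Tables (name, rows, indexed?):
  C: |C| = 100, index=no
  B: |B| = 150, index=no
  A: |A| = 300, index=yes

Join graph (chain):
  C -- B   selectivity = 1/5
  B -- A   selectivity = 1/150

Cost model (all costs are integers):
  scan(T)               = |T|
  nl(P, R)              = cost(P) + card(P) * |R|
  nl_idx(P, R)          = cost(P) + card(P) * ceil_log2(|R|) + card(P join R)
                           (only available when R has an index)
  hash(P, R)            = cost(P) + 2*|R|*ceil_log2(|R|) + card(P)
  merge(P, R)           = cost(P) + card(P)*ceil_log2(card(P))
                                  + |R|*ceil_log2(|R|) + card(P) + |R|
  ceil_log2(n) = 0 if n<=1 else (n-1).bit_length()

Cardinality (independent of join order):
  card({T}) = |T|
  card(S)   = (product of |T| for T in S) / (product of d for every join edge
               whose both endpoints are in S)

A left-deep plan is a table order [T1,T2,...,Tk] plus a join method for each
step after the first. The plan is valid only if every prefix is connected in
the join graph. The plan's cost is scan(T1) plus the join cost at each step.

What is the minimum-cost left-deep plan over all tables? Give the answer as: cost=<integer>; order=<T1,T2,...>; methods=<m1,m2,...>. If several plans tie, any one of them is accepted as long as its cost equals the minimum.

Selinger DP (subsets sized 1..n):
  {C}: scan cost=100, card=100
  {B}: scan cost=150, card=150
  {A}: scan cost=300, card=300
  {BC}: card=3000; try (C,hash)→1700, (B,merge)→2250, (C,merge)→2300, (B,hash)→2600, (B,nl)→15100, (C,nl)→15150; best=1700 via (C,hash)
  {AB}: card=300; try (A,nl_idx)→1800, (B,hash)→3000, (A,merge)→4500, (B,merge)→4650, (A,hash)→5700, (A,nl)→45150 …(+1); best=1800 via (A,nl_idx)
  {ABC}: card=6000; try (C,hash)→3500, (C,merge)→5600, (A,hash)→10100, (C,nl)→31800, (A,nl_idx)→34700, (A,merge)→43700 …(+1); best=3500 via (C,hash)

cost=3500; order=B,A,C; methods=nl_idx,hash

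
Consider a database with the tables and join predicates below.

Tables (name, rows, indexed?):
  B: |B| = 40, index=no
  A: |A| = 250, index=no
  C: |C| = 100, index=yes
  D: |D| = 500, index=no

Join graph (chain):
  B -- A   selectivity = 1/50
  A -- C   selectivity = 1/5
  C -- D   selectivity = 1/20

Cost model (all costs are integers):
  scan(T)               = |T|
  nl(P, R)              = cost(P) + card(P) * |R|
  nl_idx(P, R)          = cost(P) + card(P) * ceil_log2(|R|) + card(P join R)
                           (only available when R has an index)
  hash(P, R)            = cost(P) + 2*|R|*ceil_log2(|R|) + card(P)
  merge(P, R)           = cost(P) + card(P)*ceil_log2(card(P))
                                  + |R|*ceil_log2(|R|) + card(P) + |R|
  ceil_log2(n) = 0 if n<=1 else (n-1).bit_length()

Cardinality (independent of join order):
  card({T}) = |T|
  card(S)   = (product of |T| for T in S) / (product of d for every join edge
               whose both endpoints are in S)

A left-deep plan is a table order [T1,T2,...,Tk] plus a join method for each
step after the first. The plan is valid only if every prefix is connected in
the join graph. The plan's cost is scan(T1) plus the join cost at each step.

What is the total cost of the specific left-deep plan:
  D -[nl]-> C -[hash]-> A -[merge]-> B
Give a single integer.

2307280

step 1: scan D: cost=500, card=500
step 2: join C via nl
    card(P join C) = 500*100/(20) = 2500
    cost = 500 + 500*100 = 50500
step 3: join A via hash
    card(P join A) = 2500*250/(5) = 125000
    cost = 50500 + 2*250*8 + 2500 = 57000
step 4: join B via merge
    card(P join B) = 125000*40/(50) = 100000
    cost = 57000 + 125000*17 + 40*6 + 125000 + 40 = 2307280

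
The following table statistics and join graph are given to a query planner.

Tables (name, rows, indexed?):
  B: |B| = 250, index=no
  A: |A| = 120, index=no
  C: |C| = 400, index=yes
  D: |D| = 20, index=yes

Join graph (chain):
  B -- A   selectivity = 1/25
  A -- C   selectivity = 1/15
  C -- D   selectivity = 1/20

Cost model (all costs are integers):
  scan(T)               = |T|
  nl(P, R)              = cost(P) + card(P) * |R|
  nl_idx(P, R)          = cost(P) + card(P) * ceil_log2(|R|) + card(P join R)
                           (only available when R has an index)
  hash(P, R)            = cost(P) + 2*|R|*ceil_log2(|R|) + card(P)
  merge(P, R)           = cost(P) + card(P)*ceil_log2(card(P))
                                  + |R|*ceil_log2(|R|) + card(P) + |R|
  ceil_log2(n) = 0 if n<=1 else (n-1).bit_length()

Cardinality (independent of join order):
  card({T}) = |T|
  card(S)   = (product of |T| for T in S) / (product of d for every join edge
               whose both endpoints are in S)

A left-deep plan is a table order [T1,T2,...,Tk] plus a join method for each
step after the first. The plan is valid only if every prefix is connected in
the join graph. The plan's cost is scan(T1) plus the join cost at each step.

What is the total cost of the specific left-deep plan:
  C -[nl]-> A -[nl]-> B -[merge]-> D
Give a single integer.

1360520

step 1: scan C: cost=400, card=400
step 2: join A via nl
    card(P join A) = 400*120/(15) = 3200
    cost = 400 + 400*120 = 48400
step 3: join B via nl
    card(P join B) = 3200*250/(25) = 32000
    cost = 48400 + 3200*250 = 848400
step 4: join D via merge
    card(P join D) = 32000*20/(20) = 32000
    cost = 848400 + 32000*15 + 20*5 + 32000 + 20 = 1360520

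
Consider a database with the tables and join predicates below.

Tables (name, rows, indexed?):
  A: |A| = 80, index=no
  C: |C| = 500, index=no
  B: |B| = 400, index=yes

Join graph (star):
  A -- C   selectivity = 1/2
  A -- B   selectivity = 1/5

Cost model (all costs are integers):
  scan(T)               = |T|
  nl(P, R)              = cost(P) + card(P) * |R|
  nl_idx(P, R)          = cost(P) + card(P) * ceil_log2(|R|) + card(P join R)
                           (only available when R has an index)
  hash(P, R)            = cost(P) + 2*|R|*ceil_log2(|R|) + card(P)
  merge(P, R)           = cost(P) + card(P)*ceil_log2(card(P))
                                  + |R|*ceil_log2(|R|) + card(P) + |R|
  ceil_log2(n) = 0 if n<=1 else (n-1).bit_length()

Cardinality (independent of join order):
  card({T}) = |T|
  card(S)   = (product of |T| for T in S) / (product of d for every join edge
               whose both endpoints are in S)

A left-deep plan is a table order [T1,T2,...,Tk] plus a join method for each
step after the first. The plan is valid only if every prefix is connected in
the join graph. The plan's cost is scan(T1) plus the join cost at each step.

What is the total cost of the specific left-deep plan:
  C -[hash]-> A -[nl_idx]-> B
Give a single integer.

1782120

step 1: scan C: cost=500, card=500
step 2: join A via hash
    card(P join A) = 500*80/(2) = 20000
    cost = 500 + 2*80*7 + 500 = 2120
step 3: join B via nl_idx
    card(P join B) = 20000*400/(5) = 1600000
    cost = 2120 + 20000*9 + 1600000 = 1782120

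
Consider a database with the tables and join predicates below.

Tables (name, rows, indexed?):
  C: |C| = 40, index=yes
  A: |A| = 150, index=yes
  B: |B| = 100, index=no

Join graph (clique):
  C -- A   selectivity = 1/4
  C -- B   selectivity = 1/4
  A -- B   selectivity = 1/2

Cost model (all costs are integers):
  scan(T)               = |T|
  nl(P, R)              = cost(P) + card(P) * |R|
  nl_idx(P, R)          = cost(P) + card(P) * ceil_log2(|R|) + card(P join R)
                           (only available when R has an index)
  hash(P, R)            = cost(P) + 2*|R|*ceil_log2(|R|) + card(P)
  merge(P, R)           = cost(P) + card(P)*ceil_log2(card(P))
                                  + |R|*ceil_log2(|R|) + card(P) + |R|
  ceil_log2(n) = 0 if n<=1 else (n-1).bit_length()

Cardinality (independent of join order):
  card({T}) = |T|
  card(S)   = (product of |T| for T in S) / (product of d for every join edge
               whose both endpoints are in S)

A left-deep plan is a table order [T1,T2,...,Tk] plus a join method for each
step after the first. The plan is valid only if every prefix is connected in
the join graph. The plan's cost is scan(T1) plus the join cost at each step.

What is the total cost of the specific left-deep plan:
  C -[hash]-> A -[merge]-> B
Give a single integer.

21280

step 1: scan C: cost=40, card=40
step 2: join A via hash
    card(P join A) = 40*150/(4) = 1500
    cost = 40 + 2*150*8 + 40 = 2480
step 3: join B via merge
    card(P join B) = 1500*100/(4*2) = 18750
    cost = 2480 + 1500*11 + 100*7 + 1500 + 100 = 21280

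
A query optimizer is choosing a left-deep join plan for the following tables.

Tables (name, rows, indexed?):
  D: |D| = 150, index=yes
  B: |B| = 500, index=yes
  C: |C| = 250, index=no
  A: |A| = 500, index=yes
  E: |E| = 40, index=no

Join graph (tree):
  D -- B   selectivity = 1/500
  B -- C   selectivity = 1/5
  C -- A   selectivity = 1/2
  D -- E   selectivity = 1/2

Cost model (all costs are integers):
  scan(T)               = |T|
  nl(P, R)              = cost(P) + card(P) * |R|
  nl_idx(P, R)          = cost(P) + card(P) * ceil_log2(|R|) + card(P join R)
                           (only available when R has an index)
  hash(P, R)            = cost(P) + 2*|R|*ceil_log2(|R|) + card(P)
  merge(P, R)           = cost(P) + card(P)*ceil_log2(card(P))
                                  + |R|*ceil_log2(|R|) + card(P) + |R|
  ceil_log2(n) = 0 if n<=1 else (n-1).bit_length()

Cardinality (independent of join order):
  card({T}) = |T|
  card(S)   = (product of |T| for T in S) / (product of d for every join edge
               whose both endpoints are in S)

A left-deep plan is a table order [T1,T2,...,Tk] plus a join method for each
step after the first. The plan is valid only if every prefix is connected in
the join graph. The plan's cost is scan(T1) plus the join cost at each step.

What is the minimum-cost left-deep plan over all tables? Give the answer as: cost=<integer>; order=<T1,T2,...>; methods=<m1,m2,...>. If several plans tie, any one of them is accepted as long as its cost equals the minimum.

Selinger DP (subsets sized 1..n):
  {D}: scan cost=150, card=150
  {B}: scan cost=500, card=500
  {C}: scan cost=250, card=250
  {A}: scan cost=500, card=500
  {E}: scan cost=40, card=40
  {BD}: card=150; try (B,nl_idx)→1650, (D,hash)→3400, (D,nl_idx)→4650, (B,merge)→6500, (D,merge)→6850, (B,hash)→9300 …(+2); best=1650 via (B,nl_idx)
  {DE}: card=3000; try (E,hash)→780, (D,merge)→1670, (E,merge)→1780, (D,hash)→2480, (D,nl_idx)→3360, (D,nl)→6040 …(+1); best=780 via (E,hash)
  {BC}: card=25000; try (C,hash)→5000, (B,merge)→7500, (C,merge)→7750, (B,hash)→9500, (B,nl_idx)→27500, (B,nl)→125250 …(+1); best=5000 via (C,hash)
  {AC}: card=62500; try (C,hash)→5000, (A,merge)→7500, (C,merge)→7750, (A,hash)→9500, (A,nl_idx)→65000, (A,nl)→125250 …(+1); best=5000 via (C,hash)
  {BCD}: card=7500; try (C,merge)→5250, (C,hash)→5800, (D,hash)→32400, (C,nl)→39150, (D,nl_idx)→212500, (D,merge)→406350 …(+1); best=5250 via (C,merge)
  {BDE}: card=3000; try (E,hash)→2280, (E,merge)→3280, (E,nl)→7650, (B,hash)→12780, (B,nl_idx)→30780, (B,merge)→44780 …(+1); best=2280 via (E,hash)
  {ABC}: card=6250000; try (A,hash)→39000, (B,hash)→76500, (A,merge)→410000, (B,merge)→1072500, (A,nl_idx)→6480000, (B,nl_idx)→6817500 …(+2); best=39000 via (A,hash)
  {ABCD}: card=1875000; try (A,hash)→21750, (A,merge)→115250, (A,nl_idx)→1947750, (A,nl)→3755250, (D,hash)→6291400, (D,nl_idx)→51914000 …(+2); best=21750 via (A,hash)
  {BCDE}: card=150000; try (C,hash)→9280, (E,hash)→13230, (C,merge)→43530, (E,merge)→110530, (E,nl)→305250, (C,nl)→752280; best=9280 via (C,hash)
  {ABCDE}: card=37500000; try (A,hash)→168280, (E,hash)→1897230, (A,merge)→2864280, (A,nl_idx)→38859280, (E,merge)→41272030, (A,nl)→75009280 …(+1); best=168280 via (A,hash)

cost=168280; order=D,B,E,C,A; methods=nl_idx,hash,hash,hash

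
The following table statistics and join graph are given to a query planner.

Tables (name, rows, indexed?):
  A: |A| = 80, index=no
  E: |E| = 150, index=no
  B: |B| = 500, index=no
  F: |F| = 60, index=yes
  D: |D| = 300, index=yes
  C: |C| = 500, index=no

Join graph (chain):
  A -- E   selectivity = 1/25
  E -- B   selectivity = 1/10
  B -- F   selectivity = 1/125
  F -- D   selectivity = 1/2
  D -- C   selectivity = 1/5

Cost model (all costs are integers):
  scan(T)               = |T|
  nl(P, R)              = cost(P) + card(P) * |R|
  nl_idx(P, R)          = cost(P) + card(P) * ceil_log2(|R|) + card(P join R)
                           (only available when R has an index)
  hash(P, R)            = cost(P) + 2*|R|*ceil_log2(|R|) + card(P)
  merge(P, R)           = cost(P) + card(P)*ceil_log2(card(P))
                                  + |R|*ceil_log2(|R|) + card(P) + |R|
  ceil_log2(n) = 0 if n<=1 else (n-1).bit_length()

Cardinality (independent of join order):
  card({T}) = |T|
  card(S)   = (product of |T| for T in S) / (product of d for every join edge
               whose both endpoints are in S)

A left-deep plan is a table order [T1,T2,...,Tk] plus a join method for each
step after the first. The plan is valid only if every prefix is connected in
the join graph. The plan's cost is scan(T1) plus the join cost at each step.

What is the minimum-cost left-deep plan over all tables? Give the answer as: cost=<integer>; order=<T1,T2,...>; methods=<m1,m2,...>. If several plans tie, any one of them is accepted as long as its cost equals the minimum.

Selinger DP (subsets sized 1..n):
  {A}: scan cost=80, card=80
  {E}: scan cost=150, card=150
  {B}: scan cost=500, card=500
  {F}: scan cost=60, card=60
  {D}: scan cost=300, card=300
  {C}: scan cost=500, card=500
  {AE}: card=480; try (A,hash)→1420, (E,merge)→2070, (A,merge)→2140, (E,hash)→2560, (E,nl)→12080, (A,nl)→12150; best=1420 via (A,hash)
  {BE}: card=7500; try (E,hash)→3400, (B,merge)→6500, (E,merge)→6850, (B,hash)→9300, (B,nl)→75150, (E,nl)→75500; best=3400 via (E,hash)
  {BF}: card=240; try (F,hash)→1720, (F,nl_idx)→3740, (B,merge)→5480, (F,merge)→5920, (B,hash)→9120, (B,nl)→30060 …(+1); best=1720 via (F,hash)
  {DF}: card=9000; try (F,hash)→1320, (D,merge)→3480, (F,merge)→3720, (D,hash)→5520, (D,nl_idx)→9600, (F,nl_idx)→11100 …(+2); best=1320 via (F,hash)
  {CD}: card=30000; try (D,hash)→6400, (C,merge)→8300, (D,merge)→8500, (C,hash)→9600, (D,nl_idx)→35000, (C,nl)→150300 …(+1); best=6400 via (D,hash)
  {ABE}: card=24000; try (B,hash)→10900, (B,merge)→11220, (A,hash)→12020, (A,merge)→109040, (B,nl)→241420, (A,nl)→603400; best=10900 via (B,hash)
  {BEF}: card=3600; try (E,hash)→4360, (E,merge)→5230, (F,hash)→11620, (E,nl)→37720, (F,nl_idx)→52000, (F,merge)→108820 …(+1); best=4360 via (E,hash)
  {BDF}: card=36000; try (D,merge)→6880, (D,hash)→7360, (B,hash)→19320, (D,nl_idx)→39880, (D,nl)→73720, (B,merge)→141320 …(+1); best=6880 via (D,merge)
  {CDF}: card=900000; try (C,hash)→19320, (F,hash)→37120, (C,merge)→141320, (F,merge)→486820, (F,nl_idx)→1086400, (F,nl)→1806400 …(+1); best=19320 via (C,hash)
  {ABEF}: card=11520; try (A,hash)→9080, (F,hash)→35620, (A,merge)→51800, (F,nl_idx)→166420, (A,nl)→292360, (F,merge)→395320 …(+1); best=9080 via (A,hash)
  {BDEF}: card=540000; try (D,hash)→13360, (E,hash)→45280, (D,merge)→54160, (D,nl_idx)→576760, (E,merge)→620230, (D,nl)→1084360 …(+1); best=13360 via (D,hash)
  {BCDF}: card=3600000; try (C,hash)→51880, (C,merge)→623880, (B,hash)→928320, (C,nl)→18006880, (B,merge)→18924320, (B,nl)→450019320; best=51880 via (C,hash)
  {ABDEF}: card=1728000; try (D,hash)→26000, (D,merge)→184880, (A,hash)→554480, (D,nl_idx)→1840760, (D,nl)→3465080, (A,merge)→11354000 …(+1); best=26000 via (D,hash)
  {BCDEF}: card=54000000; try (C,hash)→562360, (E,hash)→3654280, (C,merge)→11358360, (E,merge)→82853230, (C,nl)→270013360, (E,nl)→540051880; best=562360 via (C,hash)
  {ABCDEF}: card=172800000; try (C,hash)→1763000, (C,merge)→38047000, (A,hash)→54563480, (C,nl)→864026000, (A,merge)→1458563000, (A,nl)→4320562360; best=1763000 via (C,hash)

cost=1763000; order=B,F,E,A,D,C; methods=hash,hash,hash,hash,hash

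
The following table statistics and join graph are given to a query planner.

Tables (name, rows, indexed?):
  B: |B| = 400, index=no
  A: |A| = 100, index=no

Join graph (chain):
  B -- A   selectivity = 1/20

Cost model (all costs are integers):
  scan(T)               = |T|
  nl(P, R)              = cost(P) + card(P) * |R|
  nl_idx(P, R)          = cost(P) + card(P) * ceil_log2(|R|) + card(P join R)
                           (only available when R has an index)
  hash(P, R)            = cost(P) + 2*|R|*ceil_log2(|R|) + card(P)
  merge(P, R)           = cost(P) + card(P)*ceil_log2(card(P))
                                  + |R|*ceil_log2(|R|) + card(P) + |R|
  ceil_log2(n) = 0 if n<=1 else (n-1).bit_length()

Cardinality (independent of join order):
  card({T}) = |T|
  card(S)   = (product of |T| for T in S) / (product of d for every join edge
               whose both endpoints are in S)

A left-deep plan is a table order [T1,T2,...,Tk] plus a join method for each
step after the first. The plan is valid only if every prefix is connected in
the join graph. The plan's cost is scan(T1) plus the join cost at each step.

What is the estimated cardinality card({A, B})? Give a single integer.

Tables in S: A(100), B(400)
Edges inside S: B-A(d=20)
numerator = 100 * 400 = 40000
denominator = 20 = 20
card(S) = 40000 / 20 = 2000

2000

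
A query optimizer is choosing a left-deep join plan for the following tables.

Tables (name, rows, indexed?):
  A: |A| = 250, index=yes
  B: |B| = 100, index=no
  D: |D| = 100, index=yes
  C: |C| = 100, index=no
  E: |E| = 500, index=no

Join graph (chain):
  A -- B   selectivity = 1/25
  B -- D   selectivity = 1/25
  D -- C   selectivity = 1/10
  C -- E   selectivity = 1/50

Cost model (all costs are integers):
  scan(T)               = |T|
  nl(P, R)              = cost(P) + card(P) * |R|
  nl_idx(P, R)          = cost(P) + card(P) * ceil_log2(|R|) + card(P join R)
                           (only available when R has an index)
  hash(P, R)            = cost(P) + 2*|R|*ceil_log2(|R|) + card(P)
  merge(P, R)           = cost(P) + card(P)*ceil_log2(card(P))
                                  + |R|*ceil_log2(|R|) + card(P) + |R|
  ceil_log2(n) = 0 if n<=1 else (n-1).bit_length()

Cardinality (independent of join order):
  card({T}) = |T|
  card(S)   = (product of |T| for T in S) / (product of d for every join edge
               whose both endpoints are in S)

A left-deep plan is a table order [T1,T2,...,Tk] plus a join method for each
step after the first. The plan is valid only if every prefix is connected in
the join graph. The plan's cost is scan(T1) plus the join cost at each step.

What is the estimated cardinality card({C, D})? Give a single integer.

1000

Tables in S: C(100), D(100)
Edges inside S: D-C(d=10)
numerator = 100 * 100 = 10000
denominator = 10 = 10
card(S) = 10000 / 10 = 1000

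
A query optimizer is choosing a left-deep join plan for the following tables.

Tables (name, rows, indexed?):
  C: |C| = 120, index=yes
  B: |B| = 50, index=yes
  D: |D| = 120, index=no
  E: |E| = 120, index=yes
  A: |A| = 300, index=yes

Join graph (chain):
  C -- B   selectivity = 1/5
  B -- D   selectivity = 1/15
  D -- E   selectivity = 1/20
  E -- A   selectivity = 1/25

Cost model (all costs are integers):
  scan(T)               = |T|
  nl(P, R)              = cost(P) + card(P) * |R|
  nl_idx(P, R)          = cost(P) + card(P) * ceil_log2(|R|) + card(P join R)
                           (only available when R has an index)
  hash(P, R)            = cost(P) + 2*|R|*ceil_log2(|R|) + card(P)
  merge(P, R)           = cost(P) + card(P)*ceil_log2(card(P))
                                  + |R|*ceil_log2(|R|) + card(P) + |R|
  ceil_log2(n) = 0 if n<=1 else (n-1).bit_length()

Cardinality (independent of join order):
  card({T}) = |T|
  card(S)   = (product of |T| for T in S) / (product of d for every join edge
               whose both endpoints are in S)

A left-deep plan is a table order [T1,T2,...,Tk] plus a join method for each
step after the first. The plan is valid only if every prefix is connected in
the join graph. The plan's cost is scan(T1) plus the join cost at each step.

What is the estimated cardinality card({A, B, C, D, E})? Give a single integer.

691200

Tables in S: A(300), B(50), C(120), D(120), E(120)
Edges inside S: C-B(d=5), B-D(d=15), D-E(d=20), E-A(d=25)
numerator = 300 * 50 * 120 * 120 * 120 = 25920000000
denominator = 5 * 15 * 20 * 25 = 37500
card(S) = 25920000000 / 37500 = 691200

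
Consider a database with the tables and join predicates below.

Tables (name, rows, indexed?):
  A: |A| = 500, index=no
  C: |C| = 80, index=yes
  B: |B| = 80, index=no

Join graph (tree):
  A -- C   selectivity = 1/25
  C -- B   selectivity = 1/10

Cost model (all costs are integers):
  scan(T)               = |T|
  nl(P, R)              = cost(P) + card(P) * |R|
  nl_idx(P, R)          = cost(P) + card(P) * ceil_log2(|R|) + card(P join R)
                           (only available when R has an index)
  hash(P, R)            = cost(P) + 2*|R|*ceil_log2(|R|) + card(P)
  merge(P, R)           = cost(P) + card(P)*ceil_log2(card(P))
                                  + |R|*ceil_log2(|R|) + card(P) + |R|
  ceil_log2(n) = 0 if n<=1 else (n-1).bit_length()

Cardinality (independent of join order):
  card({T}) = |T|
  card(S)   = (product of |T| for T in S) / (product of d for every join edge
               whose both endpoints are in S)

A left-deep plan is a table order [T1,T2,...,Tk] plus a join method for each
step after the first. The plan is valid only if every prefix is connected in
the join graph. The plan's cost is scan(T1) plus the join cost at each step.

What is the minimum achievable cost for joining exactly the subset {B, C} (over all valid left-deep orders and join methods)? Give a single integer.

1280

Selinger DP over subsets of {B,C}:
  {C}: scan cost=80, card=80
  {B}: scan cost=80, card=80
  {BC}: card=640; try (C,hash)→1280, (C,nl_idx)→1280, (B,hash)→1280, (C,merge)→1360, (B,merge)→1360, (C,nl)→6480 …(+1); best=1280 via (C,hash)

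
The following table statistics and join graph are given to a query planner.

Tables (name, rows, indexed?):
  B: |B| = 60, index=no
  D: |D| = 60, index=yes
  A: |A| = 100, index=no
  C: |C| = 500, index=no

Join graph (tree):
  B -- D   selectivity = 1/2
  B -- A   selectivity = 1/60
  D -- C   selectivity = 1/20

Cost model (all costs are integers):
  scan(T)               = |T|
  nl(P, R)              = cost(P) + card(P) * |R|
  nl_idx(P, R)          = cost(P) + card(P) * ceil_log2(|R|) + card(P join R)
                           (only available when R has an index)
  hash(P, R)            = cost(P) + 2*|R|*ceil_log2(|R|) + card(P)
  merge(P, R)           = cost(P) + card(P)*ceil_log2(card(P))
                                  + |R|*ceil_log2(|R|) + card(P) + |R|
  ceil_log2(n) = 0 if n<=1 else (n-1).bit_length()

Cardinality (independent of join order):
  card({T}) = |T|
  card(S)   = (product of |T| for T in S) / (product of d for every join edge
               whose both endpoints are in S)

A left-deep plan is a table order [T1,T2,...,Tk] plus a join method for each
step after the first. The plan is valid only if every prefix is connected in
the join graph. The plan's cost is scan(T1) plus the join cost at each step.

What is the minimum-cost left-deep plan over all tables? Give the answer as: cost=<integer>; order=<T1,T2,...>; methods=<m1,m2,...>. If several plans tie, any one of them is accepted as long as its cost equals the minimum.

cost=13740; order=A,B,D,C; methods=hash,hash,hash

Selinger DP (subsets sized 1..n):
  {B}: scan cost=60, card=60
  {D}: scan cost=60, card=60
  {A}: scan cost=100, card=100
  {C}: scan cost=500, card=500
  {BD}: card=1800; try (D,hash)→840, (B,hash)→840, (D,merge)→900, (B,merge)→900, (D,nl_idx)→2220, (D,nl)→3660 …(+1); best=840 via (D,hash)
  {AB}: card=100; try (B,hash)→920, (A,merge)→1280, (B,merge)→1320, (A,hash)→1520, (A,nl)→6060, (B,nl)→6100; best=920 via (B,hash)
  {CD}: card=1500; try (D,hash)→1720, (D,nl_idx)→5000, (C,merge)→5480, (D,merge)→5920, (C,hash)→9120, (C,nl)→30060 …(+1); best=1720 via (D,hash)
  {ABD}: card=3000; try (D,hash)→1740, (D,merge)→2140, (A,hash)→4040, (D,nl_idx)→4520, (D,nl)→6920, (A,merge)→23240 …(+1); best=1740 via (D,hash)
  {BCD}: card=45000; try (B,hash)→3940, (C,hash)→11640, (B,merge)→20140, (C,merge)→27440, (B,nl)→91720, (C,nl)→900840; best=3940 via (B,hash)
  {ABCD}: card=75000; try (C,hash)→13740, (C,merge)→45740, (A,hash)→50340, (A,merge)→769740, (C,nl)→1501740, (A,nl)→4503940; best=13740 via (C,hash)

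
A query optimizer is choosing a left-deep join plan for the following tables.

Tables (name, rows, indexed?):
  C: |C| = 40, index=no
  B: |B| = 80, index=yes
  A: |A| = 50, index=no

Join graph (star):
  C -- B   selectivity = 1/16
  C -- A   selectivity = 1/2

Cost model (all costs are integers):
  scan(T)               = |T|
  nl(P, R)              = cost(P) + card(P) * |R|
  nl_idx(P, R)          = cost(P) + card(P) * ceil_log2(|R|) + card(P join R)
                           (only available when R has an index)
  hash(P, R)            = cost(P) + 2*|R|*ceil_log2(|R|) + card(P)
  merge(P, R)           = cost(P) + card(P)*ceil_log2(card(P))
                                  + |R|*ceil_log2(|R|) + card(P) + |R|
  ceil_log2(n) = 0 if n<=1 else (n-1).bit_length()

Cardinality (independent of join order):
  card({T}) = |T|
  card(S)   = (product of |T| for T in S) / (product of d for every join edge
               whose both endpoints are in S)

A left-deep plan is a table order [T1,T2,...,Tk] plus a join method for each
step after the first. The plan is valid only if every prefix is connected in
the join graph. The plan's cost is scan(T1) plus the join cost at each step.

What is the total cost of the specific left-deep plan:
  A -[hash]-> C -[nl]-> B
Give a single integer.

80580

step 1: scan A: cost=50, card=50
step 2: join C via hash
    card(P join C) = 50*40/(2) = 1000
    cost = 50 + 2*40*6 + 50 = 580
step 3: join B via nl
    card(P join B) = 1000*80/(16) = 5000
    cost = 580 + 1000*80 = 80580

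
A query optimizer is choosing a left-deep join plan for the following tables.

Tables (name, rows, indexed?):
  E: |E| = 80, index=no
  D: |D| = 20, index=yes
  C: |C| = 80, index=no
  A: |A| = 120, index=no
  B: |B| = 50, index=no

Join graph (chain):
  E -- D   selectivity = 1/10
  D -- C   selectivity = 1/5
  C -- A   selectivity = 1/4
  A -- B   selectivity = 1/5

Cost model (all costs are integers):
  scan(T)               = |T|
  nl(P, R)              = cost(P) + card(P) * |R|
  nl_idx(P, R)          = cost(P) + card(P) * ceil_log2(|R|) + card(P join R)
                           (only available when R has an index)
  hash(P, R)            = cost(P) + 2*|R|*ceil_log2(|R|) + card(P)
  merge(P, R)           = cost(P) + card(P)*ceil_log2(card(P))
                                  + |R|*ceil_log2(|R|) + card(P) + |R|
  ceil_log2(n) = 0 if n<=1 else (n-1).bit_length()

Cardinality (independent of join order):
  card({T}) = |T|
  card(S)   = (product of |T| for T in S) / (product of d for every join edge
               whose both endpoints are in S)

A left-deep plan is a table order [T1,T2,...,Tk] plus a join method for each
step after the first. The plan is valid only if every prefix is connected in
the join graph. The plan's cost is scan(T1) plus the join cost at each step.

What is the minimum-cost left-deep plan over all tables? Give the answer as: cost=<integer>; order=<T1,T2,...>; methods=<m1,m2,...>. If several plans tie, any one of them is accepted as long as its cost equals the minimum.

Selinger DP (subsets sized 1..n):
  {E}: scan cost=80, card=80
  {D}: scan cost=20, card=20
  {C}: scan cost=80, card=80
  {A}: scan cost=120, card=120
  {B}: scan cost=50, card=50
  {DE}: card=160; try (D,hash)→360, (D,nl_idx)→640, (E,merge)→780, (D,merge)→840, (E,hash)→1160, (E,nl)→1620 …(+1); best=360 via (D,hash)
  {CD}: card=320; try (D,hash)→360, (C,merge)→780, (D,nl_idx)→800, (D,merge)→840, (C,hash)→1160, (C,nl)→1620 …(+1); best=360 via (D,hash)
  {AC}: card=2400; try (C,hash)→1360, (A,merge)→1680, (C,merge)→1720, (A,hash)→1840, (A,nl)→9680, (C,nl)→9720; best=1360 via (C,hash)
  {AB}: card=1200; try (B,hash)→840, (A,merge)→1360, (B,merge)→1430, (A,hash)→1780, (A,nl)→6050, (B,nl)→6120; best=840 via (B,hash)
  {CDE}: card=2560; try (C,hash)→1640, (E,hash)→1800, (C,merge)→2440, (E,merge)→4200, (C,nl)→13160, (E,nl)→25960; best=1640 via (C,hash)
  {ACD}: card=9600; try (A,hash)→2360, (D,hash)→3960, (A,merge)→4520, (D,nl_idx)→22960, (D,merge)→32680, (A,nl)→38760 …(+1); best=2360 via (A,hash)
  {ABC}: card=24000; try (C,hash)→3160, (B,hash)→4360, (C,merge)→15880, (B,merge)→32910, (C,nl)→96840, (B,nl)→121360; best=3160 via (C,hash)
  {ACDE}: card=76800; try (A,hash)→5880, (E,hash)→13080, (A,merge)→35880, (E,merge)→147000, (A,nl)→308840, (E,nl)→770360; best=5880 via (A,hash)
  {ABCD}: card=96000; try (B,hash)→12560, (D,hash)→27360, (B,merge)→146710, (D,nl_idx)→219160, (D,merge)→387280, (B,nl)→482360 …(+1); best=12560 via (B,hash)
  {ABCDE}: card=768000; try (B,hash)→83280, (E,hash)→109680, (B,merge)→1388630, (E,merge)→1741200, (B,nl)→3845880, (E,nl)→7692560; best=83280 via (B,hash)

cost=83280; order=E,D,C,A,B; methods=hash,hash,hash,hash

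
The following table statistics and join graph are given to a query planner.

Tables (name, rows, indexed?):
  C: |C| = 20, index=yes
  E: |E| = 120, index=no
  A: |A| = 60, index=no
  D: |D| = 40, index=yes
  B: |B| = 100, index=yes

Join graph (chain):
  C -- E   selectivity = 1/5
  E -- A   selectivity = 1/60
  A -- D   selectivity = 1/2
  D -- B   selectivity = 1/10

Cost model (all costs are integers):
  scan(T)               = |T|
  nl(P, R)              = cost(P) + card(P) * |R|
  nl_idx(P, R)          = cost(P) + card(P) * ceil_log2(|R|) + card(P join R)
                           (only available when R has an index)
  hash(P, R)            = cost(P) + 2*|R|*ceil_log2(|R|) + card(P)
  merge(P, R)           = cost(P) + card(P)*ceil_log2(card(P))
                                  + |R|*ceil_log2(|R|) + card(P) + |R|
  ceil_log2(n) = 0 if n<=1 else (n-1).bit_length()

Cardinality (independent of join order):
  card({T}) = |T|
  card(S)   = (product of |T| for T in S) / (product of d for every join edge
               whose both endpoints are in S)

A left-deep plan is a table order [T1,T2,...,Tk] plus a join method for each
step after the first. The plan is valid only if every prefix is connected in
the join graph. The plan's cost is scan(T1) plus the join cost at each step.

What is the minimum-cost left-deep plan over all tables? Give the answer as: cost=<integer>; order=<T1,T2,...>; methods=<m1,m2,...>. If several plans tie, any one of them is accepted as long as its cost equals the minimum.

Selinger DP (subsets sized 1..n):
  {C}: scan cost=20, card=20
  {E}: scan cost=120, card=120
  {A}: scan cost=60, card=60
  {D}: scan cost=40, card=40
  {B}: scan cost=100, card=100
  {CE}: card=480; try (C,hash)→440, (E,merge)→1100, (C,merge)→1200, (C,nl_idx)→1200, (E,hash)→1720, (E,nl)→2420 …(+1); best=440 via (C,hash)
  {AE}: card=120; try (A,hash)→960, (E,merge)→1440, (A,merge)→1500, (E,hash)→1800, (E,nl)→7260, (A,nl)→7320; best=960 via (A,hash)
  {AD}: card=1200; try (D,hash)→600, (A,merge)→740, (D,merge)→760, (A,hash)→800, (D,nl_idx)→1620, (A,nl)→2440 …(+1); best=600 via (D,hash)
  {BD}: card=400; try (D,hash)→680, (B,nl_idx)→720, (D,nl_idx)→1100, (B,merge)→1120, (D,merge)→1180, (B,hash)→1480 …(+2); best=680 via (D,hash)
  {ACE}: card=480; try (C,hash)→1280, (A,hash)→1640, (C,merge)→2040, (C,nl_idx)→2040, (C,nl)→3360, (A,merge)→5660 …(+1); best=1280 via (C,hash)
  {ADE}: card=2400; try (D,hash)→1560, (D,merge)→2200, (E,hash)→3480, (D,nl_idx)→4080, (D,nl)→5760, (E,merge)→15960 …(+1); best=1560 via (D,hash)
  {ABD}: card=12000; try (A,hash)→1800, (B,hash)→3200, (A,merge)→5100, (B,merge)→15800, (B,nl_idx)→21000, (A,nl)→24680 …(+1); best=1800 via (A,hash)
  {ACDE}: card=9600; try (D,hash)→2240, (C,hash)→4160, (D,merge)→6360, (D,nl_idx)→13760, (D,nl)→20480, (C,nl_idx)→23160 …(+2); best=2240 via (D,hash)
  {ABDE}: card=24000; try (B,hash)→5360, (E,hash)→15480, (B,merge)→33560, (B,nl_idx)→42360, (E,merge)→182760, (B,nl)→241560 …(+1); best=5360 via (B,hash)
  {ABCDE}: card=96000; try (B,hash)→13240, (C,hash)→29560, (B,merge)→147040, (B,nl_idx)→165440, (C,nl_idx)→221360, (C,merge)→389480 …(+2); best=13240 via (B,hash)

cost=13240; order=E,A,C,D,B; methods=hash,hash,hash,hash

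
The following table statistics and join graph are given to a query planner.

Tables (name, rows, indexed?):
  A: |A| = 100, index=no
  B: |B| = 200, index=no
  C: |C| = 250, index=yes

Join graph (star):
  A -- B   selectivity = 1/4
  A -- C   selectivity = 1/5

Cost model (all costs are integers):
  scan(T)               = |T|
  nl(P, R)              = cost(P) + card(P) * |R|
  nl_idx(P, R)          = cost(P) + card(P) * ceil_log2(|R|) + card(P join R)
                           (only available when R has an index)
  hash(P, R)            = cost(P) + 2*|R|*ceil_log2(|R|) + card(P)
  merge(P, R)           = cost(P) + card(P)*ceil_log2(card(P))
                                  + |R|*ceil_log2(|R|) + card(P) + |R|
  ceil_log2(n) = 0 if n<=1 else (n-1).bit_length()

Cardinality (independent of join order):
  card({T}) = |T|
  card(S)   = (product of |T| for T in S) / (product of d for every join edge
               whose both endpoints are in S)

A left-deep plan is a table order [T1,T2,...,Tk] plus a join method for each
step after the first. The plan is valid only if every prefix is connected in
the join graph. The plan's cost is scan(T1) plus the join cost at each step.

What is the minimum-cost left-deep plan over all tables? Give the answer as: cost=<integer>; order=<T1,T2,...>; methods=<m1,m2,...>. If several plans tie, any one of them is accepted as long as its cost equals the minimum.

cost=10100; order=C,A,B; methods=hash,hash

Selinger DP (subsets sized 1..n):
  {A}: scan cost=100, card=100
  {B}: scan cost=200, card=200
  {C}: scan cost=250, card=250
  {AB}: card=5000; try (A,hash)→1800, (B,merge)→2700, (A,merge)→2800, (B,hash)→3400, (B,nl)→20100, (A,nl)→20200; best=1800 via (A,hash)
  {AC}: card=5000; try (A,hash)→1900, (C,merge)→3150, (A,merge)→3300, (C,hash)→4200, (C,nl_idx)→5900, (C,nl)→25100 …(+1); best=1900 via (A,hash)
  {ABC}: card=250000; try (B,hash)→10100, (C,hash)→10800, (B,merge)→73700, (C,merge)→74050, (C,nl_idx)→291800, (B,nl)→1001900 …(+1); best=10100 via (B,hash)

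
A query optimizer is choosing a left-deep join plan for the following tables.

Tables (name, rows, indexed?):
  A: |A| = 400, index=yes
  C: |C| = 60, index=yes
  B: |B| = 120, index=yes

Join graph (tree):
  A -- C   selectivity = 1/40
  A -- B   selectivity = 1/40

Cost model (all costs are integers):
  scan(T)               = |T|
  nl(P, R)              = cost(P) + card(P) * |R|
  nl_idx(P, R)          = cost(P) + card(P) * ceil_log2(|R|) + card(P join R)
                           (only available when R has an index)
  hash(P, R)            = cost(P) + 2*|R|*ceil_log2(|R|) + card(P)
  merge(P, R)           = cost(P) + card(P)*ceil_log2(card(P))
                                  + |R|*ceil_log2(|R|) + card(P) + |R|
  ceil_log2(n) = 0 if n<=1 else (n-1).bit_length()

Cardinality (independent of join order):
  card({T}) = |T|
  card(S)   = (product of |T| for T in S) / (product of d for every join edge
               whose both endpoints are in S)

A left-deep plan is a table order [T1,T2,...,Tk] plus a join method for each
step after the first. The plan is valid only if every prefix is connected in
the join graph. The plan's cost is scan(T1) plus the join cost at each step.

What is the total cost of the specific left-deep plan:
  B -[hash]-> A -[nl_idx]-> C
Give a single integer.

step 1: scan B: cost=120, card=120
step 2: join A via hash
    card(P join A) = 120*400/(40) = 1200
    cost = 120 + 2*400*9 + 120 = 7440
step 3: join C via nl_idx
    card(P join C) = 1200*60/(40) = 1800
    cost = 7440 + 1200*6 + 1800 = 16440

16440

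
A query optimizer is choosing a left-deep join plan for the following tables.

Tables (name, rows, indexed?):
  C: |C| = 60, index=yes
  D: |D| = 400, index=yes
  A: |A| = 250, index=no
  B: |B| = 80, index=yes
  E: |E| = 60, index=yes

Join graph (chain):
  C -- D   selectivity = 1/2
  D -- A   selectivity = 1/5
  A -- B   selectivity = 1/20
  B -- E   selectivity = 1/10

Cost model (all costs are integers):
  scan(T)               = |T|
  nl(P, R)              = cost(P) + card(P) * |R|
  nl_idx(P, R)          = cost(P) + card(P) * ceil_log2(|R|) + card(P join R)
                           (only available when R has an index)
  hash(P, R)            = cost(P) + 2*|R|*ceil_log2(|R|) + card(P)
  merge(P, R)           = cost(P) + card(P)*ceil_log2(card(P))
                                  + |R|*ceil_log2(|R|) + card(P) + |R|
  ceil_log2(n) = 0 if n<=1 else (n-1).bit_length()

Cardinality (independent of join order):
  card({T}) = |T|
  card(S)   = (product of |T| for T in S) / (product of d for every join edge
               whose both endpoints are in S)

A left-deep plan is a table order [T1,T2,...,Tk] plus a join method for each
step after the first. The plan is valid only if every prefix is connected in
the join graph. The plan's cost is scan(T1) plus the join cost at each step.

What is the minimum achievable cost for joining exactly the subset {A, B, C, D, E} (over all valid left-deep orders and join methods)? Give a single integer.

497260

Selinger DP over subsets of {A,B,C,D,E}:
  {C}: scan cost=60, card=60
  {D}: scan cost=400, card=400
  {A}: scan cost=250, card=250
  {B}: scan cost=80, card=80
  {E}: scan cost=60, card=60
  {CD}: card=12000; try (C,hash)→1520, (D,merge)→4480, (C,merge)→4820, (D,hash)→7320, (D,nl_idx)→12600, (C,nl_idx)→14800 …(+2); best=1520 via (C,hash)
  {AD}: card=20000; try (A,hash)→4800, (D,merge)→6500, (A,merge)→6650, (D,hash)→7700, (D,nl_idx)→22500, (D,nl)→100250 …(+1); best=4800 via (A,hash)
  {AB}: card=1000; try (B,hash)→1620, (A,merge)→2970, (B,nl_idx)→3000, (B,merge)→3140, (A,hash)→4160, (A,nl)→20080 …(+1); best=1620 via (B,hash)
  {BE}: card=480; try (E,hash)→880, (B,nl_idx)→960, (E,nl_idx)→1040, (B,merge)→1120, (E,merge)→1140, (B,hash)→1240 …(+2); best=880 via (E,hash)
  {ACD}: card=600000; try (A,hash)→17520, (C,hash)→25520, (A,merge)→183770, (C,merge)→325220, (C,nl_idx)→724800, (C,nl)→1204800 …(+1); best=17520 via (A,hash)
  {ABD}: card=80000; try (D,hash)→9820, (D,merge)→16620, (B,hash)→25920, (D,nl_idx)→90620, (B,nl_idx)→224800, (B,merge)→325440 …(+2); best=9820 via (D,hash)
  {ABE}: card=6000; try (E,hash)→3340, (A,hash)→5360, (A,merge)→7930, (E,merge)→13040, (E,nl_idx)→13620, (E,nl)→61620 …(+1); best=3340 via (E,hash)
  {ABCD}: card=2400000; try (C,hash)→90540, (B,hash)→618640, (C,merge)→1450240, (C,nl_idx)→2889820, (C,nl)→4809820, (B,nl_idx)→6617520 …(+2); best=90540 via (C,hash)
  {ABDE}: card=480000; try (D,hash)→16540, (E,hash)→90540, (D,merge)→91340, (D,nl_idx)→537340, (E,nl_idx)→969820, (E,merge)→1450240 …(+2); best=16540 via (D,hash)
  {ABCDE}: card=14400000; try (C,hash)→497260, (E,hash)→2491260, (C,merge)→9616960, (C,nl_idx)→17296540, (C,nl)→28816540, (E,nl_idx)→28890540 …(+2); best=497260 via (C,hash)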